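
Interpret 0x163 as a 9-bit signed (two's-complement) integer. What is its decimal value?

pattern = 101100011 (MSB is 1 ⇒ negative)
Invert: 010011100, add 1 → 010011101 = 157, so the value is -157.
(Equivalently: 355 - 2^9 = 355 - 512 = -157.)

-157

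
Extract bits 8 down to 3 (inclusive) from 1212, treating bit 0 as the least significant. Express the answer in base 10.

23

v = 10010111100
Shift right by 3: 10010111
Mask low 6 bits: 010111 = 23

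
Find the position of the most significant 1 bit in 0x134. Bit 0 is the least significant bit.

0x134 = 100110100
The topmost 1 is at position 8 (since 2^8 = 256 ≤ 308 < 512).

8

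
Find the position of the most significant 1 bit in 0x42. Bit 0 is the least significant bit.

0x42 = 1000010
The topmost 1 is at position 6 (since 2^6 = 64 ≤ 66 < 128).

6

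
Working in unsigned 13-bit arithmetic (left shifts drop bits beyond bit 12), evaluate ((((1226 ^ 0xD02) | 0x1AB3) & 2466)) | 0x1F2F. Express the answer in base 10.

1226 = 0010011001010
0xD02 = 0110100000010
→ ^ → 0100111001000 = 2504
0x1AB3 = 1101010110011
→ | → 1101111111011 = 7163
2466 = 0100110100010
→ & → 0100110100010 = 2466
0x1F2F = 1111100101111
→ | → 1111110101111 = 8111

8111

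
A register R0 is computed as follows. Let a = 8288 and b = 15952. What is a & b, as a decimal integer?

8288 = 10000001100000
15952 = 11111001010000
AND → 10000001000000 = 8256

8256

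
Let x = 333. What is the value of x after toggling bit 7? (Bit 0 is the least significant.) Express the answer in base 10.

x = 101001101
bit 7 is currently 0; toggle it via x ^ (1 << 7) = x ^ 128
→ 111001101 = 461

461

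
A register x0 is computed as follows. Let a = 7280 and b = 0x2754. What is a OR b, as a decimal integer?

16244

7280 = 01110001110000
0x2754 = 10011101010100
 OR → 11111101110100 = 16244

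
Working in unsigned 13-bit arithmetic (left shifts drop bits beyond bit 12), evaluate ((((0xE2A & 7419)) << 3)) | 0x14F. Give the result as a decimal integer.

351

0xE2A = 0111000101010
7419 = 1110011111011
→ & → 0110000101010 = 3114
→ << 3 (mod 2^13) → 0000101010000 = 336
0x14F = 0000101001111
→ | → 0000101011111 = 351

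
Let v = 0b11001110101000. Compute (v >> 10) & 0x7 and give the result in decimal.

4

v = 11001110101000
Shift right by 10: 1100
Mask low 3 bits: 100 = 4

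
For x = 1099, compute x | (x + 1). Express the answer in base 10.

x = 10001001011 = 1099
x + 1 = 10001001100
OR    = 10001001111 = 1103
(x | (x + 1) sets the lowest cleared bit.)

1103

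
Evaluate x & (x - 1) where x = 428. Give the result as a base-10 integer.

x = 110101100 = 428
x - 1 = 110101011
AND   = 110101000 = 424
(x & (x - 1) clears the lowest set bit of x.)

424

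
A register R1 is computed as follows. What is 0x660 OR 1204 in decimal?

0x660 = 11001100000
1204 = 10010110100
 OR → 11011110100 = 1780

1780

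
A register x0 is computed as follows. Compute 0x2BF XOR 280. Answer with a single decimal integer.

935

0x2BF = 1010111111
280 = 0100011000
XOR → 1110100111 = 935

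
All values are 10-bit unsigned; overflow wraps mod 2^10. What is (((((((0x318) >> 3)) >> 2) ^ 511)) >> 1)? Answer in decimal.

243

0x318 = 1100011000
→ >> 3 → 0001100011 = 99
→ >> 2 → 0000011000 = 24
511 = 0111111111
→ ^ → 0111100111 = 487
→ >> 1 → 0011110011 = 243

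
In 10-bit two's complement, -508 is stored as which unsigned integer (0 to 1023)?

516

508 in 10 bits: 0111111100
Invert: 1000000011
Add 1:  1000000100 = 516
(Check: 2^10 - 508 = 1024 - 508 = 516.)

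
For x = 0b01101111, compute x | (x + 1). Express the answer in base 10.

127

x = 1101111 = 111
x + 1 = 1110000
OR    = 1111111 = 127
(x | (x + 1) sets the lowest cleared bit.)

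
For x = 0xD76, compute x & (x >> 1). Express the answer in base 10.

x = 110101110110 = 3446
x>>1 = 011010111011
AND  = 010000110010 = 1074
(x & (x >> 1) has a 1 wherever x has two consecutive 1 bits.)

1074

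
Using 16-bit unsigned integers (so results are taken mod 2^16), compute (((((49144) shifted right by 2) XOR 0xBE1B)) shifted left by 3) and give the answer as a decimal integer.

49144 = 1011111111111000
→ shifted right by 2 → 0010111111111110 = 12286
0xBE1B = 1011111000011011
→ XOR → 1001000111100101 = 37349
→ shifted left by 3 (mod 2^16) → 1000111100101000 = 36648

36648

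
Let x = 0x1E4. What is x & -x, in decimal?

x = 111100100 = 484
-x (two's complement) = …000011100
AND   = 000000100 = 4
(x & -x isolates the lowest set bit of x.)

4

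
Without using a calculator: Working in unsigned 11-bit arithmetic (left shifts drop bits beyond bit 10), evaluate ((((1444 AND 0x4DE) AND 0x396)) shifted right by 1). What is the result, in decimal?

1444 = 10110100100
0x4DE = 10011011110
→ AND → 10010000100 = 1156
0x396 = 01110010110
→ AND → 00010000100 = 132
→ shifted right by 1 → 00001000010 = 66

66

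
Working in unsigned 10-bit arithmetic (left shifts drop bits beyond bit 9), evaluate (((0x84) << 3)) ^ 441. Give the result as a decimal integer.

0x84 = 0010000100
→ << 3 (mod 2^10) → 0000100000 = 32
441 = 0110111001
→ ^ → 0110011001 = 409

409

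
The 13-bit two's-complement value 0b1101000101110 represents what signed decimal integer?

pattern = 1101000101110 (MSB is 1 ⇒ negative)
Invert: 0010111010001, add 1 → 0010111010010 = 1490, so the value is -1490.
(Equivalently: 6702 - 2^13 = 6702 - 8192 = -1490.)

-1490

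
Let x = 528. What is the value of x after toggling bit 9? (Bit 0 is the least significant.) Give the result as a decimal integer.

16

x = 1000010000
bit 9 is currently 1; toggle it via x ^ (1 << 9) = x ^ 512
→ 0000010000 = 16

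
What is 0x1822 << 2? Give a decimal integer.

24712

0x1822 = 001100000100010
shift left by 2 → 110000010001000 = 24712
(equivalently, 6178 × 2^2 = 6178 × 4)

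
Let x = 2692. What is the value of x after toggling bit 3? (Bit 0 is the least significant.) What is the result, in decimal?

x = 00101010000100
bit 3 is currently 0; toggle it via x ^ (1 << 3) = x ^ 8
→ 00101010001100 = 2700

2700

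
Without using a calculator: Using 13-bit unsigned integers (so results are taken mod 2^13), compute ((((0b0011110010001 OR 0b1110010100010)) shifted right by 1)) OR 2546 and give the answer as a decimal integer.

0b0011110010001 = 0011110010001
0b1110010100010 = 1110010100010
→ OR → 1111110110011 = 8115
→ shifted right by 1 → 0111111011001 = 4057
2546 = 0100111110010
→ OR → 0111111111011 = 4091

4091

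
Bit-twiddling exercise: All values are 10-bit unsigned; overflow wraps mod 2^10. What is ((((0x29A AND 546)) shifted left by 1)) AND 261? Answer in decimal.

0x29A = 1010011010
546 = 1000100010
→ AND → 1000000010 = 514
→ shifted left by 1 (mod 2^10) → 0000000100 = 4
261 = 0100000101
→ AND → 0000000100 = 4

4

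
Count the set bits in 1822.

7

1822 = 11100011110
Count the 1s: 1 + 1 + 1 + 1 + 1 + 1 + 1 = 7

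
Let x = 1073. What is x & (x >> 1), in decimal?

x = 10000110001 = 1073
x>>1 = 01000011000
AND  = 00000010000 = 16
(x & (x >> 1) has a 1 wherever x has two consecutive 1 bits.)

16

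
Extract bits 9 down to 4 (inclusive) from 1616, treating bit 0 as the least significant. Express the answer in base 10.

37

v = 0011001010000
Shift right by 4: 001100101
Mask low 6 bits: 100101 = 37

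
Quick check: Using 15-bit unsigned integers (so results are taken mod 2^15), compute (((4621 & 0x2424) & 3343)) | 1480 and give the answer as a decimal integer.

1484

4621 = 001001000001101
0x2424 = 010010000100100
→ & → 000000000000100 = 4
3343 = 000110100001111
→ & → 000000000000100 = 4
1480 = 000010111001000
→ | → 000010111001100 = 1484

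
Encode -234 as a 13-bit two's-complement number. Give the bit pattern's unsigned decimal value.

7958

234 in 13 bits: 0000011101010
Invert: 1111100010101
Add 1:  1111100010110 = 7958
(Check: 2^13 - 234 = 8192 - 234 = 7958.)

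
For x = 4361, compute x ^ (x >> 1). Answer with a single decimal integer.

6541

x = 1000100001001 = 4361
x>>1 = 0100010000100
XOR  = 1100110001101 = 6541
(x ^ (x >> 1) gives the standard binary-reflected Gray code of x.)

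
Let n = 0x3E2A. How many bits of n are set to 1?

8

0x3E2A = 11111000101010
Count the 1s: 1 + 1 + 1 + 1 + 1 + 1 + 1 + 1 = 8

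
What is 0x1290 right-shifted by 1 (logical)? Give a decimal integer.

0x1290 = 1001010010000
shift right by 1 → 0100101001000 = 2376
(equivalently, floor(4752 / 2))

2376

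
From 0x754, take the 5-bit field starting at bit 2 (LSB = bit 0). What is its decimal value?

21

v = 11101010100
Shift right by 2: 111010101
Mask low 5 bits: 10101 = 21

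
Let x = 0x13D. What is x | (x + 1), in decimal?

319

x = 100111101 = 317
x + 1 = 100111110
OR    = 100111111 = 319
(x | (x + 1) sets the lowest cleared bit.)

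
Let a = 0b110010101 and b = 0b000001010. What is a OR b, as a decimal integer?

415

a = 110010101
b = 000001010
 OR → 110011111 = 415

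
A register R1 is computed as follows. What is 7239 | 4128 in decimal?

7239 = 1110001000111
4128 = 1000000100000
 OR → 1110001100111 = 7271

7271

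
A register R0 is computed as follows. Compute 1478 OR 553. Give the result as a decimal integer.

1478 = 10111000110
553 = 01000101001
 OR → 11111101111 = 2031

2031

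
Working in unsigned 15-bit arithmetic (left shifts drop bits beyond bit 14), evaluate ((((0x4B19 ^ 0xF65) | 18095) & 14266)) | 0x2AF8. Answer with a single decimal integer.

0x4B19 = 100101100011001
0xF65 = 000111101100101
→ ^ → 100010001111100 = 17532
18095 = 100011010101111
→ | → 100011011111111 = 18175
14266 = 011011110111010
→ & → 000011010111010 = 1722
0x2AF8 = 010101011111000
→ | → 010111011111010 = 12026

12026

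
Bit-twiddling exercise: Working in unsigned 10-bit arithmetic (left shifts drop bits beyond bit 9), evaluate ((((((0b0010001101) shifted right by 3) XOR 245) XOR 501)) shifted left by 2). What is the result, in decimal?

68

0b0010001101 = 0010001101
→ shifted right by 3 → 0000010001 = 17
245 = 0011110101
→ XOR → 0011100100 = 228
501 = 0111110101
→ XOR → 0100010001 = 273
→ shifted left by 2 (mod 2^10) → 0001000100 = 68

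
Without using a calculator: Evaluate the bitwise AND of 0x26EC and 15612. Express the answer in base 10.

9452

0x26EC = 10011011101100
15612 = 11110011111100
AND → 10010011101100 = 9452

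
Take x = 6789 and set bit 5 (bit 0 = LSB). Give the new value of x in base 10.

6821

x = 01101010000101
bit 5 is currently 0; set it via x | (1 << 5) = x | 32
→ 01101010100101 = 6821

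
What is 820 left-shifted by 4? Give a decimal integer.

820 = 00001100110100
shift left by 4 → 11001101000000 = 13120
(equivalently, 820 × 2^4 = 820 × 16)

13120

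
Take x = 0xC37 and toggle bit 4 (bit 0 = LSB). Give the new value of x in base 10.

3111

x = 00110000110111
bit 4 is currently 1; toggle it via x ^ (1 << 4) = x ^ 16
→ 00110000100111 = 3111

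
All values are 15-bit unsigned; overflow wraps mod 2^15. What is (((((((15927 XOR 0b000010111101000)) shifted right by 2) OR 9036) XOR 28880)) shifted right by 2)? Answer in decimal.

15927 = 011111000110111
0b000010111101000 = 000010111101000
→ XOR → 011101111011111 = 15327
→ shifted right by 2 → 000111011110111 = 3831
9036 = 010001101001100
→ OR → 010111111111111 = 12287
28880 = 111000011010000
→ XOR → 101111100101111 = 24367
→ shifted right by 2 → 001011111001011 = 6091

6091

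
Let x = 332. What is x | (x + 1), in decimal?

x = 101001100 = 332
x + 1 = 101001101
OR    = 101001101 = 333
(x | (x + 1) sets the lowest cleared bit.)

333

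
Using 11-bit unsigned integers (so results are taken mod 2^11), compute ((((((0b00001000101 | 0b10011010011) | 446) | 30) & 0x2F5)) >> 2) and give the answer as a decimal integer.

61

0b00001000101 = 00001000101
0b10011010011 = 10011010011
→ | → 10011010111 = 1239
446 = 00110111110
→ | → 10111111111 = 1535
30 = 00000011110
→ | → 10111111111 = 1535
0x2F5 = 01011110101
→ & → 00011110101 = 245
→ >> 2 → 00000111101 = 61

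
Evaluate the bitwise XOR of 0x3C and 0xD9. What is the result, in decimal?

229

0x3C = 00111100
0xD9 = 11011001
XOR → 11100101 = 229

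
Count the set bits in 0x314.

0x314 = 1100010100
Count the 1s: 1 + 1 + 1 + 1 = 4

4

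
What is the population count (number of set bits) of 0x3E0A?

7

0x3E0A = 11111000001010
Count the 1s: 1 + 1 + 1 + 1 + 1 + 1 + 1 = 7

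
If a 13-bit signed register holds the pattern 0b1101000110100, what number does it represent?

-1484

pattern = 1101000110100 (MSB is 1 ⇒ negative)
Invert: 0010111001011, add 1 → 0010111001100 = 1484, so the value is -1484.
(Equivalently: 6708 - 2^13 = 6708 - 8192 = -1484.)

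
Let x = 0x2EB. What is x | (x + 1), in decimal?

751

x = 1011101011 = 747
x + 1 = 1011101100
OR    = 1011101111 = 751
(x | (x + 1) sets the lowest cleared bit.)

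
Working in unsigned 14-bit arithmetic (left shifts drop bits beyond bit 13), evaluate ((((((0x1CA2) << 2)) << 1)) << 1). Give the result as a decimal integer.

2592

0x1CA2 = 01110010100010
→ << 2 (mod 2^14) → 11001010001000 = 12936
→ << 1 (mod 2^14) → 10010100010000 = 9488
→ << 1 (mod 2^14) → 00101000100000 = 2592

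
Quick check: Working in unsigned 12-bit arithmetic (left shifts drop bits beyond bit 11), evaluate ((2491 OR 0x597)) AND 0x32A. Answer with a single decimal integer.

298

2491 = 100110111011
0x597 = 010110010111
→ OR → 110110111111 = 3519
0x32A = 001100101010
→ AND → 000100101010 = 298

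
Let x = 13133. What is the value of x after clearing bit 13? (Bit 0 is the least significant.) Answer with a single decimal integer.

4941

x = 0011001101001101
bit 13 is currently 1; clear it via x & ~(1 << 13) = x & ~8192
→ 0001001101001101 = 4941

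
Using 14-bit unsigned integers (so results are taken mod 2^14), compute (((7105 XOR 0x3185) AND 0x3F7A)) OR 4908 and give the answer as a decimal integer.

7105 = 01101111000001
0x3185 = 11000110000101
→ XOR → 10101001000100 = 10820
0x3F7A = 11111101111010
→ AND → 10101001000000 = 10816
4908 = 01001100101100
→ OR → 11101101101100 = 15212

15212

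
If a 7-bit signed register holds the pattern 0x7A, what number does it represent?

pattern = 1111010 (MSB is 1 ⇒ negative)
Invert: 0000101, add 1 → 0000110 = 6, so the value is -6.
(Equivalently: 122 - 2^7 = 122 - 128 = -6.)

-6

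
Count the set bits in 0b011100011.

5

n = 11100011
Count the 1s: 1 + 1 + 1 + 1 + 1 = 5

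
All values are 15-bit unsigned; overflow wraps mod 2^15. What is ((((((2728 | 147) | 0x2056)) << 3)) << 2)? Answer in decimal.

2728 = 000101010101000
147 = 000000010010011
→ | → 000101010111011 = 2747
0x2056 = 010000001010110
→ | → 010101011111111 = 11007
→ << 3 (mod 2^15) → 101011111111000 = 22520
→ << 2 (mod 2^15) → 101111111100000 = 24544

24544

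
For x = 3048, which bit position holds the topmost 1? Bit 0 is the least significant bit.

3048 = 101111101000
The topmost 1 is at position 11 (since 2^11 = 2048 ≤ 3048 < 4096).

11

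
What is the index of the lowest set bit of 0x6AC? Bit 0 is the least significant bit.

2

0x6AC = 11010101100
Trailing zeros: 2, so the lowest set bit is bit 2 (value 4).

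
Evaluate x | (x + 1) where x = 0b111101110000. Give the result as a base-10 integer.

3953

x = 111101110000 = 3952
x + 1 = 111101110001
OR    = 111101110001 = 3953
(x | (x + 1) sets the lowest cleared bit.)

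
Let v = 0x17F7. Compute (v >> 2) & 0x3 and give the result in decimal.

1

v = 1011111110111
Shift right by 2: 10111111101
Mask low 2 bits: 01 = 1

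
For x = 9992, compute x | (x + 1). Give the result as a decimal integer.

x = 10011100001000 = 9992
x + 1 = 10011100001001
OR    = 10011100001001 = 9993
(x | (x + 1) sets the lowest cleared bit.)

9993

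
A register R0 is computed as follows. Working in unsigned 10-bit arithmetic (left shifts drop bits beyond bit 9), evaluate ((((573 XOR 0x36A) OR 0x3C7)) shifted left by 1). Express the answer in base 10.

573 = 1000111101
0x36A = 1101101010
→ XOR → 0101010111 = 343
0x3C7 = 1111000111
→ OR → 1111010111 = 983
→ shifted left by 1 (mod 2^10) → 1110101110 = 942

942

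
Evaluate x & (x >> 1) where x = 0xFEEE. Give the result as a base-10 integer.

32358

x = 1111111011101110 = 65262
x>>1 = 0111111101110111
AND  = 0111111001100110 = 32358
(x & (x >> 1) has a 1 wherever x has two consecutive 1 bits.)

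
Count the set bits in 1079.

1079 = 10000110111
Count the 1s: 1 + 1 + 1 + 1 + 1 + 1 = 6

6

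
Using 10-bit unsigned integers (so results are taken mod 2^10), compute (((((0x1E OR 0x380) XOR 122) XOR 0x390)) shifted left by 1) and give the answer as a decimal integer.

232

0x1E = 0000011110
0x380 = 1110000000
→ OR → 1110011110 = 926
122 = 0001111010
→ XOR → 1111100100 = 996
0x390 = 1110010000
→ XOR → 0001110100 = 116
→ shifted left by 1 (mod 2^10) → 0011101000 = 232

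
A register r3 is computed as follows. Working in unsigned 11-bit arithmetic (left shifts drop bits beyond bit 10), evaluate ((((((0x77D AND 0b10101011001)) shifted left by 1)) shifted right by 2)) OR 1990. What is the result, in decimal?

2030

0x77D = 11101111101
0b10101011001 = 10101011001
→ AND → 10101011001 = 1369
→ shifted left by 1 (mod 2^11) → 01010110010 = 690
→ shifted right by 2 → 00010101100 = 172
1990 = 11111000110
→ OR → 11111101110 = 2030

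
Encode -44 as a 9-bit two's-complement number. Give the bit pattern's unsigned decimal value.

468

44 in 9 bits: 000101100
Invert: 111010011
Add 1:  111010100 = 468
(Check: 2^9 - 44 = 512 - 44 = 468.)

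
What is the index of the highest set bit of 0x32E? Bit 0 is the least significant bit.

0x32E = 1100101110
The topmost 1 is at position 9 (since 2^9 = 512 ≤ 814 < 1024).

9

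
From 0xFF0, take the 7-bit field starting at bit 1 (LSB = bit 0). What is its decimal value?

v = 111111110000
Shift right by 1: 11111111000
Mask low 7 bits: 1111000 = 120

120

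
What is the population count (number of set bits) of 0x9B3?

7

0x9B3 = 100110110011
Count the 1s: 1 + 1 + 1 + 1 + 1 + 1 + 1 = 7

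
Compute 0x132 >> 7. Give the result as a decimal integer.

0x132 = 100110010
shift right by 7 → 000000010 = 2
(equivalently, floor(306 / 128))

2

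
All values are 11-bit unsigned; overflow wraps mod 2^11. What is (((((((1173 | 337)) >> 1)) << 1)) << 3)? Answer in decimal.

1173 = 10010010101
337 = 00101010001
→ | → 10111010101 = 1493
→ >> 1 → 01011101010 = 746
→ << 1 (mod 2^11) → 10111010100 = 1492
→ << 3 (mod 2^11) → 11010100000 = 1696

1696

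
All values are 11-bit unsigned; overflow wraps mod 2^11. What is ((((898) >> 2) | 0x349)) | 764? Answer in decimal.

898 = 01110000010
→ >> 2 → 00011100000 = 224
0x349 = 01101001001
→ | → 01111101001 = 1001
764 = 01011111100
→ | → 01111111101 = 1021

1021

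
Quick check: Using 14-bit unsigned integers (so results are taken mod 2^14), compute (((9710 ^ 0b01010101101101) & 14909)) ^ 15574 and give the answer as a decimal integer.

3287

9710 = 10010111101110
0b01010101101101 = 01010101101101
→ ^ → 11000010000011 = 12419
14909 = 11101000111101
→ & → 11000000000001 = 12289
15574 = 11110011010110
→ ^ → 00110011010111 = 3287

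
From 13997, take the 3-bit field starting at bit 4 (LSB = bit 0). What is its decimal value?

v = 11011010101101
Shift right by 4: 1101101010
Mask low 3 bits: 010 = 2

2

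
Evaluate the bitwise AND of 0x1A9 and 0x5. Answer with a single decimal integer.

0x1A9 = 110101001
0x5 = 000000101
AND → 000000001 = 1

1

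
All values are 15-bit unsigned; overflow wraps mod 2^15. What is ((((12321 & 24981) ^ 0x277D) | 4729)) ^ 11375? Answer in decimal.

12321 = 011000000100001
24981 = 110000110010101
→ & → 010000000000001 = 8193
0x277D = 010011101111101
→ ^ → 000011101111100 = 1916
4729 = 001001001111001
→ | → 001011101111101 = 6013
11375 = 010110001101111
→ ^ → 011101100010010 = 15122

15122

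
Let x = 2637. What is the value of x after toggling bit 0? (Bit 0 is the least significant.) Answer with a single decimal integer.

x = 101001001101
bit 0 is currently 1; toggle it via x ^ (1 << 0) = x ^ 1
→ 101001001100 = 2636

2636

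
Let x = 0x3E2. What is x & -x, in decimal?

x = 1111100010 = 994
-x (two's complement) = …0000011110
AND   = 0000000010 = 2
(x & -x isolates the lowest set bit of x.)

2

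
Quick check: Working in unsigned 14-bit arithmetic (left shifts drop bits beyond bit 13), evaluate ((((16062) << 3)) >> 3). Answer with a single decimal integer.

1726

16062 = 11111010111110
→ << 3 (mod 2^14) → 11010111110000 = 13808
→ >> 3 → 00011010111110 = 1726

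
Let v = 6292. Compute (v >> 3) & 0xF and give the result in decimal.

v = 1100010010100
Shift right by 3: 1100010010
Mask low 4 bits: 0010 = 2

2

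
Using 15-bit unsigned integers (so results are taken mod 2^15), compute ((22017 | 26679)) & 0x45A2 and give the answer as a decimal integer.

22017 = 101011000000001
26679 = 110100000110111
→ | → 111111000110111 = 32311
0x45A2 = 100010110100010
→ & → 100010000100010 = 17442

17442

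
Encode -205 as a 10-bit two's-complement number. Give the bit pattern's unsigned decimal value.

205 in 10 bits: 0011001101
Invert: 1100110010
Add 1:  1100110011 = 819
(Check: 2^10 - 205 = 1024 - 205 = 819.)

819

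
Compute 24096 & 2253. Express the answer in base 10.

2048

24096 = 101111000100000
2253 = 000100011001101
AND → 000100000000000 = 2048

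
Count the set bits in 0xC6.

0xC6 = 11000110
Count the 1s: 1 + 1 + 1 + 1 = 4

4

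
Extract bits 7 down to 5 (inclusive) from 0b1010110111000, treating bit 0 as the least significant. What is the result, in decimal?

v = 1010110111000
Shift right by 5: 10101101
Mask low 3 bits: 101 = 5

5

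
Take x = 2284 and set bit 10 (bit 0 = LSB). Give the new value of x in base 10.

3308

x = 100011101100
bit 10 is currently 0; set it via x | (1 << 10) = x | 1024
→ 110011101100 = 3308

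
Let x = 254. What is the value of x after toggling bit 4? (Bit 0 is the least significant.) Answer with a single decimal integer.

x = 11111110
bit 4 is currently 1; toggle it via x ^ (1 << 4) = x ^ 16
→ 11101110 = 238

238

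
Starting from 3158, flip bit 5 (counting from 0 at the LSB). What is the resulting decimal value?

3190

x = 110001010110
bit 5 is currently 0; toggle it via x ^ (1 << 5) = x ^ 32
→ 110001110110 = 3190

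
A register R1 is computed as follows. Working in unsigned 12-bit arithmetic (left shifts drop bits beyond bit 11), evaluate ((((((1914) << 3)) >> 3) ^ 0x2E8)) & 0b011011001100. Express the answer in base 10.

1914 = 011101111010
→ << 3 (mod 2^12) → 101111010000 = 3024
→ >> 3 → 000101111010 = 378
0x2E8 = 001011101000
→ ^ → 001110010010 = 914
0b011011001100 = 011011001100
→ & → 001010000000 = 640

640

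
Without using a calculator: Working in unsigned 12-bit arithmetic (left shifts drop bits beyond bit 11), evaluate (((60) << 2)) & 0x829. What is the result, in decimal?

60 = 000000111100
→ << 2 (mod 2^12) → 000011110000 = 240
0x829 = 100000101001
→ & → 000000100000 = 32

32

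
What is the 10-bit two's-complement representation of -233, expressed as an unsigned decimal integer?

791

233 in 10 bits: 0011101001
Invert: 1100010110
Add 1:  1100010111 = 791
(Check: 2^10 - 233 = 1024 - 233 = 791.)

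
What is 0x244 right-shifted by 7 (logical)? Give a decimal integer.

4

0x244 = 1001000100
shift right by 7 → 0000000100 = 4
(equivalently, floor(580 / 128))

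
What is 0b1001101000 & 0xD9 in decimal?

72

a = 1001101000
0xD9 = 0011011001
AND → 0001001000 = 72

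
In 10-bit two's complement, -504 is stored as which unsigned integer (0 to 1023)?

520

504 in 10 bits: 0111111000
Invert: 1000000111
Add 1:  1000001000 = 520
(Check: 2^10 - 504 = 1024 - 504 = 520.)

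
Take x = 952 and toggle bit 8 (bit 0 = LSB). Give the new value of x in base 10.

696

x = 1110111000
bit 8 is currently 1; toggle it via x ^ (1 << 8) = x ^ 256
→ 1010111000 = 696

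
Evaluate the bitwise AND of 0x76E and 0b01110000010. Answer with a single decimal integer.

0x76E = 11101101110
b = 01110000010
AND → 01100000010 = 770

770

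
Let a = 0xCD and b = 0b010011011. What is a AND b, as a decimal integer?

0xCD = 11001101
b = 10011011
AND → 10001001 = 137

137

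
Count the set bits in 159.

6

159 = 10011111
Count the 1s: 1 + 1 + 1 + 1 + 1 + 1 = 6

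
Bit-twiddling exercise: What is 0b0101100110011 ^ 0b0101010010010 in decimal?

417

a = 101100110011
b = 101010010010
XOR → 000110100001 = 417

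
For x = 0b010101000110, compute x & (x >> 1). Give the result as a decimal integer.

x = 10101000110 = 1350
x>>1 = 01010100011
AND  = 00000000010 = 2
(x & (x >> 1) has a 1 wherever x has two consecutive 1 bits.)

2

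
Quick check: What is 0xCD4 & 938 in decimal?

0xCD4 = 110011010100
938 = 001110101010
AND → 000010000000 = 128

128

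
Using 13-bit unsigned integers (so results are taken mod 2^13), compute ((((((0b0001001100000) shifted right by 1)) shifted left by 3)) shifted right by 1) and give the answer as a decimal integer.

1216

0b0001001100000 = 0001001100000
→ shifted right by 1 → 0000100110000 = 304
→ shifted left by 3 (mod 2^13) → 0100110000000 = 2432
→ shifted right by 1 → 0010011000000 = 1216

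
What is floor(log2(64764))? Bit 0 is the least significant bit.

64764 = 1111110011111100
The topmost 1 is at position 15 (since 2^15 = 32768 ≤ 64764 < 65536).

15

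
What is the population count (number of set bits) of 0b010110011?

5

n = 10110011
Count the 1s: 1 + 1 + 1 + 1 + 1 = 5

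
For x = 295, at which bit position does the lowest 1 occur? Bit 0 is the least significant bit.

295 = 100100111
Trailing zeros: 0, so the lowest set bit is bit 0 (value 1).

0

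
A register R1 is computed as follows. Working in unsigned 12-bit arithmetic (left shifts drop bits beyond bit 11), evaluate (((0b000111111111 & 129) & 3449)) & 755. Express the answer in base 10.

0b000111111111 = 000111111111
129 = 000010000001
→ & → 000010000001 = 129
3449 = 110101111001
→ & → 000000000001 = 1
755 = 001011110011
→ & → 000000000001 = 1

1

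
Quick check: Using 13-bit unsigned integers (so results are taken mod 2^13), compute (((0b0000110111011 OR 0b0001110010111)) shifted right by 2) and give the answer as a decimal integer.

239

0b0000110111011 = 0000110111011
0b0001110010111 = 0001110010111
→ OR → 0001110111111 = 959
→ shifted right by 2 → 0000011101111 = 239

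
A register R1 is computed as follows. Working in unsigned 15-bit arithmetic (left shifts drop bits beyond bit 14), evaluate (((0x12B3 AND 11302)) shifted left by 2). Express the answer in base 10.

136

0x12B3 = 001001010110011
11302 = 010110000100110
→ AND → 000000000100010 = 34
→ shifted left by 2 (mod 2^15) → 000000010001000 = 136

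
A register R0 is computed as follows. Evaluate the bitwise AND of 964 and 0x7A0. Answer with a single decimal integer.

896

964 = 01111000100
0x7A0 = 11110100000
AND → 01110000000 = 896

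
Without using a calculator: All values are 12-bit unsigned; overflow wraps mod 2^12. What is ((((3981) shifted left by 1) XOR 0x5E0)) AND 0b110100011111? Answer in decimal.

3981 = 111110001101
→ shifted left by 1 (mod 2^12) → 111100011010 = 3866
0x5E0 = 010111100000
→ XOR → 101011111010 = 2810
0b110100011111 = 110100011111
→ AND → 100000011010 = 2074

2074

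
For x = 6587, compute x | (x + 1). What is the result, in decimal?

6591

x = 1100110111011 = 6587
x + 1 = 1100110111100
OR    = 1100110111111 = 6591
(x | (x + 1) sets the lowest cleared bit.)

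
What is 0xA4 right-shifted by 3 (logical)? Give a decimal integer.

20

0xA4 = 10100100
shift right by 3 → 00010100 = 20
(equivalently, floor(164 / 8))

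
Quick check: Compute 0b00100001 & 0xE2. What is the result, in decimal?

32

a = 00100001
0xE2 = 11100010
AND → 00100000 = 32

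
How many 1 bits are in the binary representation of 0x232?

0x232 = 1000110010
Count the 1s: 1 + 1 + 1 + 1 = 4

4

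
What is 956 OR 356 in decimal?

1020

956 = 1110111100
356 = 0101100100
 OR → 1111111100 = 1020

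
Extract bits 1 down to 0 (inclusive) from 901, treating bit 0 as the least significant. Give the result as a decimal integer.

v = 1110000101
Shift right by 0: 1110000101
Mask low 2 bits: 01 = 1

1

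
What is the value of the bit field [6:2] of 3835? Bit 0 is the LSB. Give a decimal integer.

v = 111011111011
Shift right by 2: 1110111110
Mask low 5 bits: 11110 = 30

30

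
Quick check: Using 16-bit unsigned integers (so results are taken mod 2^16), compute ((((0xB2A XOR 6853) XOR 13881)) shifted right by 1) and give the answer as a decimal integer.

0xB2A = 0000101100101010
6853 = 0001101011000101
→ XOR → 0001000111101111 = 4591
13881 = 0011011000111001
→ XOR → 0010011111010110 = 10198
→ shifted right by 1 → 0001001111101011 = 5099

5099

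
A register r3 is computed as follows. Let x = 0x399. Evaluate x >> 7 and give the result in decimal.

7

0x399 = 1110011001
shift right by 7 → 0000000111 = 7
(equivalently, floor(921 / 128))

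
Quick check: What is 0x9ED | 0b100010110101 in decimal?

0x9ED = 100111101101
b = 100010110101
 OR → 100111111101 = 2557

2557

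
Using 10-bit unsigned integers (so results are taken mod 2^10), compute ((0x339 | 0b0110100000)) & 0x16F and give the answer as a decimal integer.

297

0x339 = 1100111001
0b0110100000 = 0110100000
→ | → 1110111001 = 953
0x16F = 0101101111
→ & → 0100101001 = 297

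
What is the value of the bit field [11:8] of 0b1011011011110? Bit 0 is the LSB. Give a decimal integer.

6

v = 1011011011110
Shift right by 8: 10110
Mask low 4 bits: 0110 = 6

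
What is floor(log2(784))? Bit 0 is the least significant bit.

9

784 = 1100010000
The topmost 1 is at position 9 (since 2^9 = 512 ≤ 784 < 1024).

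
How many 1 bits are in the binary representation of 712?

712 = 1011001000
Count the 1s: 1 + 1 + 1 + 1 = 4

4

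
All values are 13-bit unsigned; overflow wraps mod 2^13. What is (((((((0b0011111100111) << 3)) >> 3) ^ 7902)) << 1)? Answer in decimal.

0b0011111100111 = 0011111100111
→ << 3 (mod 2^13) → 1111100111000 = 7992
→ >> 3 → 0001111100111 = 999
7902 = 1111011011110
→ ^ → 1110100111001 = 7481
→ << 1 (mod 2^13) → 1101001110010 = 6770

6770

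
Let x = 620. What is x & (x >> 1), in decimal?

x = 1001101100 = 620
x>>1 = 0100110110
AND  = 0000100100 = 36
(x & (x >> 1) has a 1 wherever x has two consecutive 1 bits.)

36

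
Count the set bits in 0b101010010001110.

7

n = 101010010001110
Count the 1s: 1 + 1 + 1 + 1 + 1 + 1 + 1 = 7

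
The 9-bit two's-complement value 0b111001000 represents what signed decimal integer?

pattern = 111001000 (MSB is 1 ⇒ negative)
Invert: 000110111, add 1 → 000111000 = 56, so the value is -56.
(Equivalently: 456 - 2^9 = 456 - 512 = -56.)

-56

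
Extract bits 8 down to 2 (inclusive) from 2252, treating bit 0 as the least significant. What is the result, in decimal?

51

v = 100011001100
Shift right by 2: 1000110011
Mask low 7 bits: 0110011 = 51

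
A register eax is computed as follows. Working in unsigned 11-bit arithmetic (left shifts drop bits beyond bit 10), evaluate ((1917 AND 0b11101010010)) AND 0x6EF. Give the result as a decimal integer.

1600

1917 = 11101111101
0b11101010010 = 11101010010
→ AND → 11101010000 = 1872
0x6EF = 11011101111
→ AND → 11001000000 = 1600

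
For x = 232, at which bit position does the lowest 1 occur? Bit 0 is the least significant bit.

232 = 11101000
Trailing zeros: 3, so the lowest set bit is bit 3 (value 8).

3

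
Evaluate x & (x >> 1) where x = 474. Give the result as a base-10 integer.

x = 111011010 = 474
x>>1 = 011101101
AND  = 011001000 = 200
(x & (x >> 1) has a 1 wherever x has two consecutive 1 bits.)

200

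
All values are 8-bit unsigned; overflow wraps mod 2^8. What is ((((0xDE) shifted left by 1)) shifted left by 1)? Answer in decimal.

0xDE = 11011110
→ shifted left by 1 (mod 2^8) → 10111100 = 188
→ shifted left by 1 (mod 2^8) → 01111000 = 120

120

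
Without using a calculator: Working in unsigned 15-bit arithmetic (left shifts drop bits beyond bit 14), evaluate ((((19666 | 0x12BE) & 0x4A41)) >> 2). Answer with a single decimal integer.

19666 = 100110011010010
0x12BE = 001001010111110
→ | → 101111011111110 = 24318
0x4A41 = 100101001000001
→ & → 100101001000000 = 19008
→ >> 2 → 001001010010000 = 4752

4752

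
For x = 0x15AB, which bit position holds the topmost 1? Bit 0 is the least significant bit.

0x15AB = 1010110101011
The topmost 1 is at position 12 (since 2^12 = 4096 ≤ 5547 < 8192).

12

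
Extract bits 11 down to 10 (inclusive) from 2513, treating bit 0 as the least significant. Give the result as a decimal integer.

v = 0100111010001
Shift right by 10: 010
Mask low 2 bits: 10 = 2

2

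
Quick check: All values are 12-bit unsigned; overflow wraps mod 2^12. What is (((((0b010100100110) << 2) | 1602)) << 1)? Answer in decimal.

0b010100100110 = 010100100110
→ << 2 (mod 2^12) → 010010011000 = 1176
1602 = 011001000010
→ | → 011011011010 = 1754
→ << 1 (mod 2^12) → 110110110100 = 3508

3508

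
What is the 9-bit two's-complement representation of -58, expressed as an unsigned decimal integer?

454

58 in 9 bits: 000111010
Invert: 111000101
Add 1:  111000110 = 454
(Check: 2^9 - 58 = 512 - 58 = 454.)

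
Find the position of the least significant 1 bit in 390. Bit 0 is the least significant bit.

1

390 = 110000110
Trailing zeros: 1, so the lowest set bit is bit 1 (value 2).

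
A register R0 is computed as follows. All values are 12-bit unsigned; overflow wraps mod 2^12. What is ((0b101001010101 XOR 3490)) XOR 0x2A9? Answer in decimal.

0b101001010101 = 101001010101
3490 = 110110100010
→ XOR → 011111110111 = 2039
0x2A9 = 001010101001
→ XOR → 010101011110 = 1374

1374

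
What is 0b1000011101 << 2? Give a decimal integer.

2164

x = 001000011101
shift left by 2 → 100001110100 = 2164
(equivalently, 541 × 2^2 = 541 × 4)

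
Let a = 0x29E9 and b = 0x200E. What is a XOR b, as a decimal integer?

2535

0x29E9 = 10100111101001
0x200E = 10000000001110
XOR → 00100111100111 = 2535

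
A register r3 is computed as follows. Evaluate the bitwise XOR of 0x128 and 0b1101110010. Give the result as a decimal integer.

602

0x128 = 0100101000
b = 1101110010
XOR → 1001011010 = 602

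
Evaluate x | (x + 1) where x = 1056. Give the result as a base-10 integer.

x = 10000100000 = 1056
x + 1 = 10000100001
OR    = 10000100001 = 1057
(x | (x + 1) sets the lowest cleared bit.)

1057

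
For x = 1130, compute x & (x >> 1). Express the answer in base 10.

x = 10001101010 = 1130
x>>1 = 01000110101
AND  = 00000100000 = 32
(x & (x >> 1) has a 1 wherever x has two consecutive 1 bits.)

32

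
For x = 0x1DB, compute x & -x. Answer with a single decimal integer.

x = 111011011 = 475
-x (two's complement) = …000100101
AND   = 000000001 = 1
(x & -x isolates the lowest set bit of x.)

1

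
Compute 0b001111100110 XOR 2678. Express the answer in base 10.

a = 001111100110
2678 = 101001110110
XOR → 100110010000 = 2448

2448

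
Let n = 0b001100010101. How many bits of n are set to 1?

5

n = 1100010101
Count the 1s: 1 + 1 + 1 + 1 + 1 = 5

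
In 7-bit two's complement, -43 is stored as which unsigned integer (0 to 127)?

43 in 7 bits: 0101011
Invert: 1010100
Add 1:  1010101 = 85
(Check: 2^7 - 43 = 128 - 43 = 85.)

85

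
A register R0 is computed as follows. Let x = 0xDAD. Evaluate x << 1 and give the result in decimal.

0xDAD = 0110110101101
shift left by 1 → 1101101011010 = 7002
(equivalently, 3501 × 2^1 = 3501 × 2)

7002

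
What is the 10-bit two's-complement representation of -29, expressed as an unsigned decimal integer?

995

29 in 10 bits: 0000011101
Invert: 1111100010
Add 1:  1111100011 = 995
(Check: 2^10 - 29 = 1024 - 29 = 995.)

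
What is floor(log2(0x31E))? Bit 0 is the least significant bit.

0x31E = 1100011110
The topmost 1 is at position 9 (since 2^9 = 512 ≤ 798 < 1024).

9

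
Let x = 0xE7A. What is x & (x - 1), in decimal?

3704

x = 111001111010 = 3706
x - 1 = 111001111001
AND   = 111001111000 = 3704
(x & (x - 1) clears the lowest set bit of x.)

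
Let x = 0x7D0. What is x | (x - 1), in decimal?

2015

x = 11111010000 = 2000
x - 1 = 11111001111
OR    = 11111011111 = 2015
(x | (x - 1) sets all bits below the lowest set bit.)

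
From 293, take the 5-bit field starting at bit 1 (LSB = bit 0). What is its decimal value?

v = 100100101
Shift right by 1: 10010010
Mask low 5 bits: 10010 = 18

18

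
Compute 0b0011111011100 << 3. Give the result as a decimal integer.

16096

x = 00011111011100
shift left by 3 → 11111011100000 = 16096
(equivalently, 2012 × 2^3 = 2012 × 8)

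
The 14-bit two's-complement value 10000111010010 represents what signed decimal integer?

-7726

pattern = 10000111010010 (MSB is 1 ⇒ negative)
Invert: 01111000101101, add 1 → 01111000101110 = 7726, so the value is -7726.
(Equivalently: 8658 - 2^14 = 8658 - 16384 = -7726.)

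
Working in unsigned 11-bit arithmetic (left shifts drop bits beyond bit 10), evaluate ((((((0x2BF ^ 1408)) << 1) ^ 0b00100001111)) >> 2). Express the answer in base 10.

476

0x2BF = 01010111111
1408 = 10110000000
→ ^ → 11100111111 = 1855
→ << 1 (mod 2^11) → 11001111110 = 1662
0b00100001111 = 00100001111
→ ^ → 11101110001 = 1905
→ >> 2 → 00111011100 = 476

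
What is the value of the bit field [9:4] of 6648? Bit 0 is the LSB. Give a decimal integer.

31

v = 1100111111000
Shift right by 4: 110011111
Mask low 6 bits: 011111 = 31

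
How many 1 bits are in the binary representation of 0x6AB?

7

0x6AB = 11010101011
Count the 1s: 1 + 1 + 1 + 1 + 1 + 1 + 1 = 7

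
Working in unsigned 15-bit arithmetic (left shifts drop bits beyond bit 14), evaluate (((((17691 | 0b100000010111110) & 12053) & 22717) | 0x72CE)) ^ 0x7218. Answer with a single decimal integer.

199

17691 = 100010100011011
0b100000010111110 = 100000010111110
→ | → 100010110111111 = 17855
12053 = 010111100010101
→ & → 000010100010101 = 1301
22717 = 101100010111101
→ & → 000000000010101 = 21
0x72CE = 111001011001110
→ | → 111001011011111 = 29407
0x7218 = 111001000011000
→ ^ → 000000011000111 = 199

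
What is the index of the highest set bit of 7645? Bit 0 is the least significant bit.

7645 = 1110111011101
The topmost 1 is at position 12 (since 2^12 = 4096 ≤ 7645 < 8192).

12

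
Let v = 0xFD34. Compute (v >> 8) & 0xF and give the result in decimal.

v = 1111110100110100
Shift right by 8: 11111101
Mask low 4 bits: 1101 = 13

13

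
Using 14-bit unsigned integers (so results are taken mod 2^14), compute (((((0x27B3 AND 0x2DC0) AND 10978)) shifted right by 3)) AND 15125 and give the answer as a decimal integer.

16

0x27B3 = 10011110110011
0x2DC0 = 10110111000000
→ AND → 10010110000000 = 9600
10978 = 10101011100010
→ AND → 10000010000000 = 8320
→ shifted right by 3 → 00010000010000 = 1040
15125 = 11101100010101
→ AND → 00000000010000 = 16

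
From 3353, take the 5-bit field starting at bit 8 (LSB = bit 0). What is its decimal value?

13

v = 000110100011001
Shift right by 8: 0001101
Mask low 5 bits: 01101 = 13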